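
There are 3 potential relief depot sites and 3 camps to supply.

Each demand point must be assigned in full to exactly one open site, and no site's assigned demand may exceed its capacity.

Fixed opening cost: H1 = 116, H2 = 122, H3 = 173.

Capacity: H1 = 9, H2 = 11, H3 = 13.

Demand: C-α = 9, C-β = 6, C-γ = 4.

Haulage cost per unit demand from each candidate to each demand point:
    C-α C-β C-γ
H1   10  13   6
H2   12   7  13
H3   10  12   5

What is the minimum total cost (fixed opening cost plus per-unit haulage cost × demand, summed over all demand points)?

422

Open {H1, H2}; cheapest assignment that respects the capacities:
  H1 (cap 9, load 9): C-α — cost 9×10 = 90
  H2 (cap 11, load 10): C-β, C-γ — cost 6×7 + 4×13 = 94
  Shipping 184, fixed 238 → total 422.
  Any other capacity-feasible assignment to {H1, H2} ships for at least 184.
Compare {H2, H3}: its best feasible assignment gives total 447.
Compare {H1, H3}: its best feasible assignment gives total 471.
Every other set of open sites that can feasibly serve all demand totals ≥ 447 even under its best assignment. Minimum: 422.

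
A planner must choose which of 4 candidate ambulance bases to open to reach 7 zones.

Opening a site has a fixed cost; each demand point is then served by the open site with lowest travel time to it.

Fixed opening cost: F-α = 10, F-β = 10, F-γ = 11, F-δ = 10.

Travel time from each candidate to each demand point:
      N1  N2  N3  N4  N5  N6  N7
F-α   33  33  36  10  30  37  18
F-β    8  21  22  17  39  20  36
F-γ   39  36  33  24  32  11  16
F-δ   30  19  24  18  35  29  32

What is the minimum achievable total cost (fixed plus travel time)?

148

Open {F-β, F-γ}: assign each demand point to its cheapest open site.
  N1→F-β 8, N2→F-β 21, N3→F-β 22, N4→F-β 17, N5→F-γ 32, N6→F-γ 11, N7→F-γ 16
  travel time 127, fixed 21 → total 148.
Compare {F-α, F-β}: travel time 129 + fixed 20 = 149.
Compare {F-α, F-β, F-γ}: travel time 118 + fixed 31 = 149.
Compare {F-β, F-γ, F-δ}: travel time 125 + fixed 31 = 156.
All other subsets cost ≥ 149. Minimum total cost: 148.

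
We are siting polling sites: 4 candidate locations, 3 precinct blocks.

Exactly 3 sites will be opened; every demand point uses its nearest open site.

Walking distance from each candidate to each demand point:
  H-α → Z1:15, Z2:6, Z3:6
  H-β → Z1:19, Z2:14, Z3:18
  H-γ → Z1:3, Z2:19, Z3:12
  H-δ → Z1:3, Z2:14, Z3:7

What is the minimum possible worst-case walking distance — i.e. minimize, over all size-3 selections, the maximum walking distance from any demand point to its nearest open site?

6

Open {H-α, H-β, H-γ}.
  Farthest demand point is Z2 at walking distance 6 (to H-α); all others are ≤ 6.
With {H-α, H-β, H-δ} the worst case is 6.
With {H-α, H-γ, H-δ} the worst case is 6.
No size-3 selection achieves below 6.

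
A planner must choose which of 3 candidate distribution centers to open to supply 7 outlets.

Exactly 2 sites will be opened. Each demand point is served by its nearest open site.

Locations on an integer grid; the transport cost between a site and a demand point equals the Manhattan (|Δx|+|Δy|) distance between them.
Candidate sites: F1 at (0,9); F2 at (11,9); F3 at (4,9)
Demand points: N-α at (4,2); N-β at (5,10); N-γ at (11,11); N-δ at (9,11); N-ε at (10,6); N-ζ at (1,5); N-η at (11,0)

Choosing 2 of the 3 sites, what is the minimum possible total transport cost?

Open {F2, F3}.
  N-α→F3 7, N-β→F3 2, N-γ→F2 2, N-δ→F2 4, N-ε→F2 4, N-ζ→F3 7, N-η→F2 9  ⇒ total 35.
Compare {F1, F2}: total 41.
Compare {F1, F3}: total 55.

35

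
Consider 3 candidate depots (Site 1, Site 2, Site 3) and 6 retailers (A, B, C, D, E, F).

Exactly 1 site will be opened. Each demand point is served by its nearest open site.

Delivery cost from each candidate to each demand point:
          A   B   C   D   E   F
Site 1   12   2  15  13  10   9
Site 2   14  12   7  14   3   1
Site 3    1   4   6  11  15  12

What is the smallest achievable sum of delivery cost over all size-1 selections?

Open {Site 3}.
  A→Site 3 1, B→Site 3 4, C→Site 3 6, D→Site 3 11, E→Site 3 15, F→Site 3 12  ⇒ total 49.
Compare {Site 2}: total 51.
Compare {Site 1}: total 61.

49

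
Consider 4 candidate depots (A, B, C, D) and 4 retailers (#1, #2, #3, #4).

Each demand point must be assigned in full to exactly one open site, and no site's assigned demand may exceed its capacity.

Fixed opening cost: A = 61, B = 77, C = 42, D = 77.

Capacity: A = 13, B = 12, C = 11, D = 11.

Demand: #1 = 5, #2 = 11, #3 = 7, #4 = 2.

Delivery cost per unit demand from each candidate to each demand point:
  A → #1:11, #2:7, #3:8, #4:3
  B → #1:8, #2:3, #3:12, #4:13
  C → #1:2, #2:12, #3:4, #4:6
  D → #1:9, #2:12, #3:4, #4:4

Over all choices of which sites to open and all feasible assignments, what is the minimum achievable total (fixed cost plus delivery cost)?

275

Open {B, C, D}; cheapest assignment that respects the capacities:
  B (cap 12, load 11): #2 — cost 11×3 = 33
  C (cap 11, load 5): #1 — cost 5×2 = 10
  D (cap 11, load 9): #3, #4 — cost 7×4 + 2×4 = 36
  Shipping 79, fixed 196 → total 275.
  Any other capacity-feasible assignment to {B, C, D} ships for at least 79.
Compare {A, B, C}: its best feasible assignment gives total 285.
Compare {A, C, D}: its best feasible assignment gives total 301.
Every other set of open sites that can feasibly serve all demand totals ≥ 285 even under its best assignment. Minimum: 275.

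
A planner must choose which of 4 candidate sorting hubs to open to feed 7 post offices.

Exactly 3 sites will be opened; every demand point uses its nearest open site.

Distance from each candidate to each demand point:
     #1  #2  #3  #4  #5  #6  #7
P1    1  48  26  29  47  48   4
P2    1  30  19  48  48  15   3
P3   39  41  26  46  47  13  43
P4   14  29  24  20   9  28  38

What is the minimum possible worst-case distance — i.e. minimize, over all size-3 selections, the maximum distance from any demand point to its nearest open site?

Open {P1, P2, P4}.
  Farthest demand point is #2 at distance 29 (to P4); all others are ≤ 29.
With {P1, P3, P4} the worst case is 29.
With {P2, P3, P4} the worst case is 29.
No size-3 selection achieves below 29.

29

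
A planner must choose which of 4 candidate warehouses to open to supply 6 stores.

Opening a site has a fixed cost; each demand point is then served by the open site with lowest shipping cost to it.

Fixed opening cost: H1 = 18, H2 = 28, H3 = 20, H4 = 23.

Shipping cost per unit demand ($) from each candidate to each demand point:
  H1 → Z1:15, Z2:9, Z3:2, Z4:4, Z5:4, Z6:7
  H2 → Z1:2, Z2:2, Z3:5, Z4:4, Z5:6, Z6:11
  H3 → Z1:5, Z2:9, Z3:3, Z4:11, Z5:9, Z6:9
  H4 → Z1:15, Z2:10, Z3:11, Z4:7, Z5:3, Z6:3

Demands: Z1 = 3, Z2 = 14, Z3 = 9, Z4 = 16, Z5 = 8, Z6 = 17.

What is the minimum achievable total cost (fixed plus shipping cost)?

260

Open {H1, H2, H4}: assign each demand point to its cheapest open site.
  Z1→H2 3×2=6, Z2→H2 14×2=28, Z3→H1 9×2=18, Z4→H1 16×4=64, Z5→H4 8×3=24, Z6→H4 17×3=51
  shipping cost 191, fixed 69 → total 260.
Compare {H2, H4}: shipping cost 218 + fixed 51 = 269.
Compare {H2, H3, H4}: shipping cost 200 + fixed 71 = 271.
Compare {H1, H2, H3, H4}: shipping cost 191 + fixed 89 = 280.
All other subsets cost ≥ 269. Minimum total cost: 260.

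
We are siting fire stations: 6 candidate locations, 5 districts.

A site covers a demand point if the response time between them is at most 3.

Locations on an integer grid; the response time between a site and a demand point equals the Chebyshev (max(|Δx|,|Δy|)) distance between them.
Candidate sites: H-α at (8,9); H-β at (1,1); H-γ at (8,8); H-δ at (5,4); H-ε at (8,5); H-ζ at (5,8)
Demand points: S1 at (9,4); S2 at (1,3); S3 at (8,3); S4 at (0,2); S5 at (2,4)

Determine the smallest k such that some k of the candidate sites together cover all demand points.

Coverage sets (demand points within 3 of each site):
  H-α: {}
  H-β: {S2, S4, S5}
  H-γ: {}
  H-δ: {S3, S5}
  H-ε: {S1, S3}
  H-ζ: {}
No single site covers all 5 demand points.
But {H-β, H-ε} covers everything, so the minimum is 2.

2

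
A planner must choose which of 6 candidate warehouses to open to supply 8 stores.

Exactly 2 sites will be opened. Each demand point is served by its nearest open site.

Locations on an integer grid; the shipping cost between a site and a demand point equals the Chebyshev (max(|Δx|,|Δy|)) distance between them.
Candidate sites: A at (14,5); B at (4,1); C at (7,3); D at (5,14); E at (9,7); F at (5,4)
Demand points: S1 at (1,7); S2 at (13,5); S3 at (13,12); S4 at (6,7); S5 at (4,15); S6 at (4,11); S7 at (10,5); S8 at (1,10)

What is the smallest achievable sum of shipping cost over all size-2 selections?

29

Open {D, E}.
  S1→D 7, S2→E 4, S3→E 5, S4→E 3, S5→D 1, S6→D 3, S7→E 2, S8→D 4  ⇒ total 29.
Compare {A, D}: total 34.
Compare {C, D}: total 35.
No size-2 selection does better; minimum is 29.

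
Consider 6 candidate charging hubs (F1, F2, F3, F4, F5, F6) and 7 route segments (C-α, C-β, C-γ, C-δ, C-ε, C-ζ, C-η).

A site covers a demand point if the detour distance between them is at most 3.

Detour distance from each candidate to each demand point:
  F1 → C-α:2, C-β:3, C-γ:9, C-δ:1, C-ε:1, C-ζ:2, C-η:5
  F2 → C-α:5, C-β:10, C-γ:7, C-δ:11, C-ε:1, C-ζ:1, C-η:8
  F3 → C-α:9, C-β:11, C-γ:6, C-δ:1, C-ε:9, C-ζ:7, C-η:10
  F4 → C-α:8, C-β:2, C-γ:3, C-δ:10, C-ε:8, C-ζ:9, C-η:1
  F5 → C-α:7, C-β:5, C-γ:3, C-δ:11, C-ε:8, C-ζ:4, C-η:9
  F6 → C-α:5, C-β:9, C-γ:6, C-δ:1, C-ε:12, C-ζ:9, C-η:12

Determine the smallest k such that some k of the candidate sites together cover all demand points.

Coverage sets (demand points within 3 of each site):
  F1: {C-α, C-β, C-δ, C-ε, C-ζ}
  F2: {C-ε, C-ζ}
  F3: {C-δ}
  F4: {C-β, C-γ, C-η}
  F5: {C-γ}
  F6: {C-δ}
No single site covers all 7 demand points.
But {F1, F4} covers everything, so the minimum is 2.

2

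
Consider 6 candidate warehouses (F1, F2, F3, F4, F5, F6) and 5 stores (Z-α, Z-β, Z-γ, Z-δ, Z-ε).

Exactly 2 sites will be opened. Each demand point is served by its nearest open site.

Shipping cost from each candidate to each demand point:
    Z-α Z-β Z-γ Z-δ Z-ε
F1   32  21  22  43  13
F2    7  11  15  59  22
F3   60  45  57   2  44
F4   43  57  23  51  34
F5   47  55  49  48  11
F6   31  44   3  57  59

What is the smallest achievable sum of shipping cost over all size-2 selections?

Open {F2, F3}.
  Z-α→F2 7, Z-β→F2 11, Z-γ→F2 15, Z-δ→F3 2, Z-ε→F2 22  ⇒ total 57.
Compare {F1, F2}: total 89.
Compare {F1, F3}: total 90.
No size-2 selection does better; minimum is 57.

57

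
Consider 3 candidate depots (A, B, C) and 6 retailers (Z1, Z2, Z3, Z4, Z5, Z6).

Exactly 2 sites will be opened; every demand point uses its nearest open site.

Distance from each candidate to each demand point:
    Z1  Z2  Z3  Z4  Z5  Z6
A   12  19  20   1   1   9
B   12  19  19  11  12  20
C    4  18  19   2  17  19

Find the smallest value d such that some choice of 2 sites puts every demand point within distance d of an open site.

Open {A, B}.
  Farthest demand point is Z2 at distance 19 (to A); all others are ≤ 19.
With {A, C} the worst case is 19.
With {B, C} the worst case is 19.
No size-2 selection achieves below 19.

19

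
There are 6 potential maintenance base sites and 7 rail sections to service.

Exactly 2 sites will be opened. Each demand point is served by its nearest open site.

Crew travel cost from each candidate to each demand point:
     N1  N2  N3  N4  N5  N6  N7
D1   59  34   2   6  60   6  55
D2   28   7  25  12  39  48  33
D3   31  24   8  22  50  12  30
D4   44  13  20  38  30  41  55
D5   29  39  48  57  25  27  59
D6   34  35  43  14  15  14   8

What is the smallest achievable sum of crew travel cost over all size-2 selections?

105

Open {D1, D6}.
  N1→D6 34, N2→D1 34, N3→D1 2, N4→D1 6, N5→D6 15, N6→D1 6, N7→D6 8  ⇒ total 105.
Compare {D2, D6}: total 109.
Compare {D3, D6}: total 112.
No size-2 selection does better; minimum is 105.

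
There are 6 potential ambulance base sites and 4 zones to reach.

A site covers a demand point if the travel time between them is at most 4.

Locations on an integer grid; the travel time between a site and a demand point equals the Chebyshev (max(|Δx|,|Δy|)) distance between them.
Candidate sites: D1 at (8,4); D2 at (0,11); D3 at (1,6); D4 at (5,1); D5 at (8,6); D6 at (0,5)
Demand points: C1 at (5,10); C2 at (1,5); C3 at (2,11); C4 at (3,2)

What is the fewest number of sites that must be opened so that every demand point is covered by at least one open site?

Coverage sets (demand points within 4 of each site):
  D1: {}
  D2: {C3}
  D3: {C1, C2, C4}
  D4: {C2, C4}
  D5: {C1}
  D6: {C2, C4}
No single site covers all 4 demand points.
But {D2, D3} covers everything, so the minimum is 2.

2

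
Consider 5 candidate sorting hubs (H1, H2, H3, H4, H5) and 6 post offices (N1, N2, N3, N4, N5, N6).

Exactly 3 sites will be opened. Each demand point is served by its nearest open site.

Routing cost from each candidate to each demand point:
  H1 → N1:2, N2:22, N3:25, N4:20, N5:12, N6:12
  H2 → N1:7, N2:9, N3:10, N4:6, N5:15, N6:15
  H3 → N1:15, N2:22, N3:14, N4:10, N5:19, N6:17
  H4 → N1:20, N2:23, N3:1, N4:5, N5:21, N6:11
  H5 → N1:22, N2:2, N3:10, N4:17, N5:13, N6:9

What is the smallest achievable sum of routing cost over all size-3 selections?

Open {H1, H4, H5}.
  N1→H1 2, N2→H5 2, N3→H4 1, N4→H4 5, N5→H1 12, N6→H5 9  ⇒ total 31.
Compare {H2, H4, H5}: total 37.
Compare {H1, H2, H4}: total 40.
No size-3 selection does better; minimum is 31.

31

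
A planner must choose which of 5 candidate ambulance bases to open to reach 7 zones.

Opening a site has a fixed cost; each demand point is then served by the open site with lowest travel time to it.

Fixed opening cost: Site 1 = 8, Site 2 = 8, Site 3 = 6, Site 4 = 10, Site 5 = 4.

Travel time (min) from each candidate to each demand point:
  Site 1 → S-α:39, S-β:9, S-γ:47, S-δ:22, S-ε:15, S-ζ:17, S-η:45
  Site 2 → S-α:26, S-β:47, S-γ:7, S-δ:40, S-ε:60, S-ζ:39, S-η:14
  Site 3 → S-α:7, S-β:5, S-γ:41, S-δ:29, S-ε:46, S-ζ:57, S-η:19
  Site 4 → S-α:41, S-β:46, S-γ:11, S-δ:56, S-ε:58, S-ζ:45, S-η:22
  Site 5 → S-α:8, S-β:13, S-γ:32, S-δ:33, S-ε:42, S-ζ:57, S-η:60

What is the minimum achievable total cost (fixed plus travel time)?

109

Open {Site 1, Site 2, Site 3}: assign each demand point to its cheapest open site.
  S-α→Site 3 7, S-β→Site 3 5, S-γ→Site 2 7, S-δ→Site 1 22, S-ε→Site 1 15, S-ζ→Site 1 17, S-η→Site 2 14
  travel time 87, fixed 22 → total 109.
Compare {Site 1, Site 2, Site 5}: travel time 92 + fixed 20 = 112.
Compare {Site 1, Site 2, Site 3, Site 5}: travel time 87 + fixed 26 = 113.
Compare {Site 1, Site 2, Site 3, Site 4}: travel time 87 + fixed 32 = 119.
All other subsets cost ≥ 112. Minimum total cost: 109.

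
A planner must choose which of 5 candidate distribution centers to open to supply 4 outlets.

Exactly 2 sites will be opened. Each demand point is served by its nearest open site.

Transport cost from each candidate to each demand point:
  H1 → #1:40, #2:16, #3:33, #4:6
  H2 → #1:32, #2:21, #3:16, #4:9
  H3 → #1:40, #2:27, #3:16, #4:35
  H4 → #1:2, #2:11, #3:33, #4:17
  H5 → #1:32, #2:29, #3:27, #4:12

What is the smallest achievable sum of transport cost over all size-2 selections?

Open {H2, H4}.
  #1→H4 2, #2→H4 11, #3→H2 16, #4→H2 9  ⇒ total 38.
Compare {H3, H4}: total 46.
Compare {H1, H4}: total 52.
No size-2 selection does better; minimum is 38.

38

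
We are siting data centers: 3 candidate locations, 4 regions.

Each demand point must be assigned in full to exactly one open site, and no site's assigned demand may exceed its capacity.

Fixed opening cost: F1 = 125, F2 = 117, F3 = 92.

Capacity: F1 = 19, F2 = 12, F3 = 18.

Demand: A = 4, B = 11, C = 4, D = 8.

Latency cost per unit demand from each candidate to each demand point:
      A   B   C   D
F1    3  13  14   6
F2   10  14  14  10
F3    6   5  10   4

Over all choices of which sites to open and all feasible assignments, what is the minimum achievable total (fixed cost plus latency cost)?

372

Open {F1, F3}; cheapest assignment that respects the capacities:
  F1 (cap 19, load 12): A, D — cost 4×3 + 8×6 = 60
  F3 (cap 18, load 15): B, C — cost 11×5 + 4×10 = 95
  Shipping 155, fixed 217 → total 372.
  Any other capacity-feasible assignment to {F1, F3} ships for at least 155.
Compare {F2, F3}: its best feasible assignment gives total 424.
Compare {F1, F2, F3}: its best feasible assignment gives total 489.
Every other set of open sites that can feasibly serve all demand totals ≥ 424 even under its best assignment. Minimum: 372.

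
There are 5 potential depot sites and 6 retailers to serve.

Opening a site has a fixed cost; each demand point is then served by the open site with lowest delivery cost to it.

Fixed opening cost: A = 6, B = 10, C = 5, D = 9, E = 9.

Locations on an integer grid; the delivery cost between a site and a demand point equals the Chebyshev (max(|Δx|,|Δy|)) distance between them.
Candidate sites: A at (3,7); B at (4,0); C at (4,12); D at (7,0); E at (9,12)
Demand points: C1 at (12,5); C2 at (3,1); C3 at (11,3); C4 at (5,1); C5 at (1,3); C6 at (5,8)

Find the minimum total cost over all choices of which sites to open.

36

Open {A, D}: assign each demand point to its cheapest open site.
  C1→D 5, C2→D 4, C3→D 4, C4→D 2, C5→A 4, C6→A 2
  delivery cost 21, fixed 15 → total 36.
Compare {B}: delivery cost 28 + fixed 10 = 38.
Compare {D}: delivery cost 29 + fixed 9 = 38.
Compare {A, B}: delivery cost 22 + fixed 16 = 38.
All other subsets cost ≥ 38. Minimum total cost: 36.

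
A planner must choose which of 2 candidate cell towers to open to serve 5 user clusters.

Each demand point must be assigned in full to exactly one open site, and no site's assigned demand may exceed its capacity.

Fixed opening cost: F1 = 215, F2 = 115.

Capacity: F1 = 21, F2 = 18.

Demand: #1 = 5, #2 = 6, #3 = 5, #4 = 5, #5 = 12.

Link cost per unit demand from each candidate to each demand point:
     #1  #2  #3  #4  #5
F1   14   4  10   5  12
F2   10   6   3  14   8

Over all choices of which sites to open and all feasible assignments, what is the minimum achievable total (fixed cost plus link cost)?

Open {F1, F2}; cheapest assignment that respects the capacities:
  F1 (cap 21, load 16): #1, #2, #4 — cost 5×14 + 6×4 + 5×5 = 119
  F2 (cap 18, load 17): #3, #5 — cost 5×3 + 12×8 = 111
  Shipping 230, fixed 330 → total 560.
  Any other capacity-feasible assignment to {F1, F2} ships for at least 230.
Total demand is 33 and no other set of sites has combined capacity ≥ 33, so {F1, F2} is the only feasible choice of open sites. Minimum: 560.

560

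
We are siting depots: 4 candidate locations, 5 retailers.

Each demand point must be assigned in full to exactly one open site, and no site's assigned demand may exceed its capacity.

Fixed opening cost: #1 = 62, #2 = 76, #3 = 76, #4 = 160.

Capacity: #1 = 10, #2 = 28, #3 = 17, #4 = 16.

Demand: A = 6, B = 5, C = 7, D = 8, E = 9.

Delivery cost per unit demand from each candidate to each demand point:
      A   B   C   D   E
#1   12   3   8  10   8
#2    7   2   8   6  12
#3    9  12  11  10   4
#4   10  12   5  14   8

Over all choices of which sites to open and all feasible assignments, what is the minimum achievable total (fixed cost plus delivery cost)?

Open {#2, #3}; cheapest assignment that respects the capacities:
  #2 (cap 28, load 26): A, B, C, D — cost 6×7 + 5×2 + 7×8 + 8×6 = 156
  #3 (cap 17, load 9): E — cost 9×4 = 36
  Shipping 192, fixed 152 → total 344.
  Any other capacity-feasible assignment to {#2, #3} ships for at least 192.
Compare {#1, #2}: its best feasible assignment gives total 366.
Compare {#1, #2, #3}: its best feasible assignment gives total 406.
Every other set of open sites that can feasibly serve all demand totals ≥ 366 even under its best assignment. Minimum: 344.

344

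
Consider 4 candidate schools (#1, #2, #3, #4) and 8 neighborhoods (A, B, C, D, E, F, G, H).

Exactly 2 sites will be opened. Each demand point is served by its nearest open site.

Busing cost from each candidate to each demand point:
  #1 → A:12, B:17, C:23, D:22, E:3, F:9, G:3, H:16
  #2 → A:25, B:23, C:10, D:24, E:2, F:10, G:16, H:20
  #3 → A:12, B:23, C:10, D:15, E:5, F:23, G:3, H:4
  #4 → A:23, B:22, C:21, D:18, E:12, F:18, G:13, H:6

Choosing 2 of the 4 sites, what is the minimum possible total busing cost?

Open {#1, #3}.
  A→#1 12, B→#1 17, C→#3 10, D→#3 15, E→#1 3, F→#1 9, G→#1 3, H→#3 4  ⇒ total 73.
Compare {#2, #3}: total 79.
Compare {#1, #4}: total 89.
No size-2 selection does better; minimum is 73.

73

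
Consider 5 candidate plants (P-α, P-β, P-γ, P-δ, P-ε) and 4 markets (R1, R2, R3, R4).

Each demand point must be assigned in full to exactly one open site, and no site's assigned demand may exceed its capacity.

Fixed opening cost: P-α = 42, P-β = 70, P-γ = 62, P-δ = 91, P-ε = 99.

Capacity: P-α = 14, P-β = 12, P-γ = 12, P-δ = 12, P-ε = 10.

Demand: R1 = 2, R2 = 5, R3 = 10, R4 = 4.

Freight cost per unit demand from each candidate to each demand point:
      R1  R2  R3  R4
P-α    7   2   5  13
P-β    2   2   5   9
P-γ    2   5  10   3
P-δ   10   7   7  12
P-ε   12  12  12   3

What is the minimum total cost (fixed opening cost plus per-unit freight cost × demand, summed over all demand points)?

Open {P-α, P-γ}; cheapest assignment that respects the capacities:
  P-α (cap 14, load 10): R3 — cost 10×5 = 50
  P-γ (cap 12, load 11): R1, R2, R4 — cost 2×2 + 5×5 + 4×3 = 41
  Shipping 91, fixed 104 → total 195.
  Any other capacity-feasible assignment to {P-α, P-γ} ships for at least 91.
Compare {P-α, P-β}: its best feasible assignment gives total 212.
Compare {P-β, P-γ}: its best feasible assignment gives total 223.
Every other set of open sites that can feasibly serve all demand totals ≥ 212 even under its best assignment. Minimum: 195.

195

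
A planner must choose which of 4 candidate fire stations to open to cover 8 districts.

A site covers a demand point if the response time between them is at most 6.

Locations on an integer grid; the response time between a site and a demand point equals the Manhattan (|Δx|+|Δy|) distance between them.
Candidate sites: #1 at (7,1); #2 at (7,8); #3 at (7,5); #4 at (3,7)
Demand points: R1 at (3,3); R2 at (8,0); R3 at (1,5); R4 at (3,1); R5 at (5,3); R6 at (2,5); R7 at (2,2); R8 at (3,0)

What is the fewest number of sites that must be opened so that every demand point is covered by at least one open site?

Coverage sets (demand points within 6 of each site):
  #1: {R1, R2, R4, R5, R7, R8}
  #2: {}
  #3: {R1, R2, R3, R5, R6}
  #4: {R1, R3, R4, R5, R6, R7}
No single site covers all 8 demand points.
But {#1, #3} covers everything, so the minimum is 2.

2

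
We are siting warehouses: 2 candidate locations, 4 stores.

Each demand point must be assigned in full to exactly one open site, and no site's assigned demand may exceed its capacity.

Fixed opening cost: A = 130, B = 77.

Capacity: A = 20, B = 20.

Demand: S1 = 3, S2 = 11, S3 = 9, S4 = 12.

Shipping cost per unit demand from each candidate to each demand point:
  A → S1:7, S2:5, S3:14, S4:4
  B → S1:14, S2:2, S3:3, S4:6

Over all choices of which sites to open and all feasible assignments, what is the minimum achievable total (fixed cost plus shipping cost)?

325

Open {A, B}; cheapest assignment that respects the capacities:
  A (cap 20, load 15): S1, S4 — cost 3×7 + 12×4 = 69
  B (cap 20, load 20): S2, S3 — cost 11×2 + 9×3 = 49
  Shipping 118, fixed 207 → total 325.
  Any other capacity-feasible assignment to {A, B} ships for at least 118.
Total demand is 35 and no other set of sites has combined capacity ≥ 35, so {A, B} is the only feasible choice of open sites. Minimum: 325.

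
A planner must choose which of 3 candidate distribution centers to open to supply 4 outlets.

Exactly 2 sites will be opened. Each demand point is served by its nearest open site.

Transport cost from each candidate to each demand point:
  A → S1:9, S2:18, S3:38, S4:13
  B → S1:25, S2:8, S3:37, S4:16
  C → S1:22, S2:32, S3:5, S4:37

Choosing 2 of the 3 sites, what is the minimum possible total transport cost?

45

Open {A, C}.
  S1→A 9, S2→A 18, S3→C 5, S4→A 13  ⇒ total 45.
Compare {B, C}: total 51.
Compare {A, B}: total 67.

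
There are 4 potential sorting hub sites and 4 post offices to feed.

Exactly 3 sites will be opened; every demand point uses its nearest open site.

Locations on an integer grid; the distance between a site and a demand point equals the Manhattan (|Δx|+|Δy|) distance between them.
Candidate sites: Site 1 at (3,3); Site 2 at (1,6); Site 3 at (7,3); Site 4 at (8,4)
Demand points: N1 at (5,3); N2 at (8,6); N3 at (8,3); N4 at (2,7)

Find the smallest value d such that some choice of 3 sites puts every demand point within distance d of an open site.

2

Open {Site 1, Site 2, Site 4}.
  Farthest demand point is N1 at distance 2 (to Site 1); all others are ≤ 2.
With {Site 2, Site 3, Site 4} the worst case is 2.
With {Site 1, Site 2, Site 3} the worst case is 4.
No size-3 selection achieves below 2.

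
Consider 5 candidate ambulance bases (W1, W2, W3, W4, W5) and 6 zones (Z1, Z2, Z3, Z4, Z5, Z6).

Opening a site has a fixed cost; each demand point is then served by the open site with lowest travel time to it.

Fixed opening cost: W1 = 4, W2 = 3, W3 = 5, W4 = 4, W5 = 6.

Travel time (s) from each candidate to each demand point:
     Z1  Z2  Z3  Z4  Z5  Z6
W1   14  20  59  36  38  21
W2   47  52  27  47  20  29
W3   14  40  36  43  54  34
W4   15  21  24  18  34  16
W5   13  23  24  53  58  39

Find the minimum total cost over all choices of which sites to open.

Open {W2, W4}: assign each demand point to its cheapest open site.
  Z1→W4 15, Z2→W4 21, Z3→W4 24, Z4→W4 18, Z5→W2 20, Z6→W4 16
  travel time 114, fixed 7 → total 121.
Compare {W1, W2, W4}: travel time 112 + fixed 11 = 123.
Compare {W2, W3, W4}: travel time 113 + fixed 12 = 125.
Compare {W2, W4, W5}: travel time 112 + fixed 13 = 125.
All other subsets cost ≥ 123. Minimum total cost: 121.

121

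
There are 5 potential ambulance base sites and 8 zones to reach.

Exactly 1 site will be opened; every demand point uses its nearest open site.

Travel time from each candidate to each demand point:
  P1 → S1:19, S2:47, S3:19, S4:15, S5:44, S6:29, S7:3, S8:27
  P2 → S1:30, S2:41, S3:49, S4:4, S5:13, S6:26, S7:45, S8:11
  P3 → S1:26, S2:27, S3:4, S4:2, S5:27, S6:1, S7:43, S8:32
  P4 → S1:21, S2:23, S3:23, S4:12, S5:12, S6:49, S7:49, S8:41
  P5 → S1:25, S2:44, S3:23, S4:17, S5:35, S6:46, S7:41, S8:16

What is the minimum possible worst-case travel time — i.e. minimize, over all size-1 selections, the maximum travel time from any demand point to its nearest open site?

43

Open {P3}.
  Farthest demand point is S7 at travel time 43 (to P3); all others are ≤ 43.
With {P5} the worst case is 46.
With {P1} the worst case is 47.
No size-1 selection achieves below 43.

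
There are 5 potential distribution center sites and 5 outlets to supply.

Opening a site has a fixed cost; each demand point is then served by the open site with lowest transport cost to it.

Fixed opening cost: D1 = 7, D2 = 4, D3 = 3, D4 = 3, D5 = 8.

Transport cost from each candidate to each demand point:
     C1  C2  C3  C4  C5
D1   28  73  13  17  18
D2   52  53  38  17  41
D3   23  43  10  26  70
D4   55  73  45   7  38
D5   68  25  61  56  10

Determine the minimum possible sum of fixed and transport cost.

89

Open {D3, D4, D5}: assign each demand point to its cheapest open site.
  C1→D3 23, C2→D5 25, C3→D3 10, C4→D4 7, C5→D5 10
  transport cost 75, fixed 14 → total 89.
Compare {D2, D3, D4, D5}: transport cost 75 + fixed 18 = 93.
Compare {D1, D3, D4, D5}: transport cost 75 + fixed 21 = 96.
Compare {D2, D3, D5}: transport cost 85 + fixed 15 = 100.
All other subsets cost ≥ 93. Minimum total cost: 89.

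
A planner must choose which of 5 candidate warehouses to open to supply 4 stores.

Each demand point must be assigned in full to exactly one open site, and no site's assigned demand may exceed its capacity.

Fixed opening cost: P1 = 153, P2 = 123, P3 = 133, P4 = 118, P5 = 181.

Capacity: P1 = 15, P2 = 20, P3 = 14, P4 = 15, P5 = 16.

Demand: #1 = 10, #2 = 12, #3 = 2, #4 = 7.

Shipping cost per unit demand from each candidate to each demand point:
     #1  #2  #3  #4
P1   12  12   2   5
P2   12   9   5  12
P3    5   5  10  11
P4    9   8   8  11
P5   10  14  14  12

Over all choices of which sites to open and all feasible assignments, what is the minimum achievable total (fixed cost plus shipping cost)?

518

Open {P2, P3}; cheapest assignment that respects the capacities:
  P2 (cap 20, load 19): #2, #4 — cost 12×9 + 7×12 = 192
  P3 (cap 14, load 12): #1, #3 — cost 10×5 + 2×10 = 70
  Shipping 262, fixed 256 → total 518.
  Any other capacity-feasible assignment to {P2, P3} ships for at least 262.
Compare {P2, P4}: its best feasible assignment gives total 539.
Compare {P1, P3, P4}: its best feasible assignment gives total 589.
Every other set of open sites that can feasibly serve all demand totals ≥ 539 even under its best assignment. Minimum: 518.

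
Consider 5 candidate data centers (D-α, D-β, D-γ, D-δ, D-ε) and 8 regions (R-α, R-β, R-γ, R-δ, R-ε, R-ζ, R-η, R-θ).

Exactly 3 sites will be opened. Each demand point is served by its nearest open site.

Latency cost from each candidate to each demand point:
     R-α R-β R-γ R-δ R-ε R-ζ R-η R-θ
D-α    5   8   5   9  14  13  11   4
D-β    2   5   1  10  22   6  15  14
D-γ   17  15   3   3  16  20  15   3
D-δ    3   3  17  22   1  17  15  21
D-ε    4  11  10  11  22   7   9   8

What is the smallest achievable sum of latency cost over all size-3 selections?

32

Open {D-γ, D-δ, D-ε}.
  R-α→D-δ 3, R-β→D-δ 3, R-γ→D-γ 3, R-δ→D-γ 3, R-ε→D-δ 1, R-ζ→D-ε 7, R-η→D-ε 9, R-θ→D-γ 3  ⇒ total 32.
Compare {D-β, D-γ, D-δ}: total 34.
Compare {D-α, D-β, D-δ}: total 37.
No size-3 selection does better; minimum is 32.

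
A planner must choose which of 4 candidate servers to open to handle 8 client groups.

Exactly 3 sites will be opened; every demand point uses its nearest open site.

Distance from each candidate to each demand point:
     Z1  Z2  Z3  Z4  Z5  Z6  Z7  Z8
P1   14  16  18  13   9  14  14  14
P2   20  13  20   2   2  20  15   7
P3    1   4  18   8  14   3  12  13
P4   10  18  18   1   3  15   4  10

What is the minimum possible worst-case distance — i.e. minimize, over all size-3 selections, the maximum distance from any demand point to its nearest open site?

Open {P1, P2, P3}.
  Farthest demand point is Z3 at distance 18 (to P1); all others are ≤ 18.
With {P1, P2, P4} the worst case is 18.
With {P1, P3, P4} the worst case is 18.
No size-3 selection achieves below 18.

18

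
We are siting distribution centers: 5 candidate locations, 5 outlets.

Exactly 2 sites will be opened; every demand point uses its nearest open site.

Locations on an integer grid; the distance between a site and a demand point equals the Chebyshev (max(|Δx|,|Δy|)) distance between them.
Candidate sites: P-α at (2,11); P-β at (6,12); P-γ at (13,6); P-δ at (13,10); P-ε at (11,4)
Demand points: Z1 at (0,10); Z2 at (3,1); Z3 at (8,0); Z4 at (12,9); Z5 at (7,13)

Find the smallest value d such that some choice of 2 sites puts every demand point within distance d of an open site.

Open {P-α, P-ε}.
  Farthest demand point is Z2 at distance 8 (to P-ε); all others are ≤ 8.
With {P-β, P-ε} the worst case is 8.
With {P-α, P-γ} the worst case is 10.
No size-2 selection achieves below 8.

8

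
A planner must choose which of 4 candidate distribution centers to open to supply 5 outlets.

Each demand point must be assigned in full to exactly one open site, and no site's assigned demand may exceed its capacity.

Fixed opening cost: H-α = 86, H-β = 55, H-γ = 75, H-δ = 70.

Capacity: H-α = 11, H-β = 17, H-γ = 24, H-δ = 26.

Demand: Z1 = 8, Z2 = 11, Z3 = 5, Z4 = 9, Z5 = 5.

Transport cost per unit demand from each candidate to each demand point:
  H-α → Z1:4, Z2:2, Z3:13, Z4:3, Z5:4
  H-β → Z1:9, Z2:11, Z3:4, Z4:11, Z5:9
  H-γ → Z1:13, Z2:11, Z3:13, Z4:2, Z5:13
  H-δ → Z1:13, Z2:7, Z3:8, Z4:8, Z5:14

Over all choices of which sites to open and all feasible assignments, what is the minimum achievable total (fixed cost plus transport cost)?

413

Open {H-α, H-β, H-γ}; cheapest assignment that respects the capacities:
  H-α (cap 11, load 11): Z2 — cost 11×2 = 22
  H-β (cap 17, load 13): Z1, Z3 — cost 8×9 + 5×4 = 92
  H-γ (cap 24, load 14): Z4, Z5 — cost 9×2 + 5×13 = 83
  Shipping 197, fixed 216 → total 413.
  Any other capacity-feasible assignment to {H-α, H-β, H-γ} ships for at least 197.
Compare {H-β, H-δ}: its best feasible assignment gives total 431.
Compare {H-γ, H-δ}: its best feasible assignment gives total 449.
Every other set of open sites that can feasibly serve all demand totals ≥ 431 even under its best assignment. Minimum: 413.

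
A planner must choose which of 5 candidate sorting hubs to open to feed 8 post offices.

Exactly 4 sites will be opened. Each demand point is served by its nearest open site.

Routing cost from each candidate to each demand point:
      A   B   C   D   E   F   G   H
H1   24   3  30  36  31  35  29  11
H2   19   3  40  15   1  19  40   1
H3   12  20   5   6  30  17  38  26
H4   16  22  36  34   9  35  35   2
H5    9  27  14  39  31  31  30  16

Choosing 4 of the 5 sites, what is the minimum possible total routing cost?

Open {H1, H2, H3, H5}.
  A→H5 9, B→H1 3, C→H3 5, D→H3 6, E→H2 1, F→H3 17, G→H1 29, H→H2 1  ⇒ total 71.
Compare {H2, H3, H4, H5}: total 72.
Compare {H1, H2, H3, H4}: total 74.
No size-4 selection does better; minimum is 71.

71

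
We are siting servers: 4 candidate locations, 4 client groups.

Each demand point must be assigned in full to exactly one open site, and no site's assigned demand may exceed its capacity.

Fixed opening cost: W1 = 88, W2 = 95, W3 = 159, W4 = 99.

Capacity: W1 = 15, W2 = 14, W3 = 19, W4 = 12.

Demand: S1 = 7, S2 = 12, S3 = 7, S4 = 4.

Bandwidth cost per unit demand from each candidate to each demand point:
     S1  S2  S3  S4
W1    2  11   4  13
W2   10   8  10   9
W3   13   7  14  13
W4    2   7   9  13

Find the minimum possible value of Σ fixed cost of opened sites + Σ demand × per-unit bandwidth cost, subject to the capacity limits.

Open {W1, W3}; cheapest assignment that respects the capacities:
  W1 (cap 15, load 14): S1, S3 — cost 7×2 + 7×4 = 42
  W3 (cap 19, load 16): S2, S4 — cost 12×7 + 4×13 = 136
  Shipping 178, fixed 247 → total 425.
  Any other capacity-feasible assignment to {W1, W3} ships for at least 178.
Compare {W1, W2, W4}: its best feasible assignment gives total 444.
Compare {W1, W2, W3}: its best feasible assignment gives total 504.
Every other set of open sites that can feasibly serve all demand totals ≥ 444 even under its best assignment. Minimum: 425.

425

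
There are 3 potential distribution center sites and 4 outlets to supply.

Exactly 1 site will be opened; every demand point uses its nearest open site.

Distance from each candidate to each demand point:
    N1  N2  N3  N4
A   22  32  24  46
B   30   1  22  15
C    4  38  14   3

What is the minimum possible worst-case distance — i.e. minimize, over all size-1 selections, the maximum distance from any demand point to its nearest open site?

30

Open {B}.
  Farthest demand point is N1 at distance 30 (to B); all others are ≤ 30.
With {C} the worst case is 38.
With {A} the worst case is 46.
No size-1 selection achieves below 30.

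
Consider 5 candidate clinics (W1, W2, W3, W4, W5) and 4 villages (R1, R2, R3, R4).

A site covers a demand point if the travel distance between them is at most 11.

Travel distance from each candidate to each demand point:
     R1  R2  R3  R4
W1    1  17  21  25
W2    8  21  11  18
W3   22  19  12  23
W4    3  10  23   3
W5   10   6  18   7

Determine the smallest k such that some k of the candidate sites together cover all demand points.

Coverage sets (demand points within 11 of each site):
  W1: {R1}
  W2: {R1, R3}
  W3: {}
  W4: {R1, R2, R4}
  W5: {R1, R2, R4}
No single site covers all 4 demand points.
But {W2, W4} covers everything, so the minimum is 2.

2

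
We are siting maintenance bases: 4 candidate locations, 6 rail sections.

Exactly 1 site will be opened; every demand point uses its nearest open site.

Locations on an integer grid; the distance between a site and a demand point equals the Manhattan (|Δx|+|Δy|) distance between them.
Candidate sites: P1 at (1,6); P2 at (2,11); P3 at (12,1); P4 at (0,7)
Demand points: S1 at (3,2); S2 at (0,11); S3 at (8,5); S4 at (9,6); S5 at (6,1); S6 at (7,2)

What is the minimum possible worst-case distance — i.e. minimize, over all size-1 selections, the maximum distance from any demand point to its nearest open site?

10

Open {P1}.
  Farthest demand point is S5 at distance 10 (to P1); all others are ≤ 10.
With {P4} the worst case is 12.
With {P2} the worst case is 14.
No size-1 selection achieves below 10.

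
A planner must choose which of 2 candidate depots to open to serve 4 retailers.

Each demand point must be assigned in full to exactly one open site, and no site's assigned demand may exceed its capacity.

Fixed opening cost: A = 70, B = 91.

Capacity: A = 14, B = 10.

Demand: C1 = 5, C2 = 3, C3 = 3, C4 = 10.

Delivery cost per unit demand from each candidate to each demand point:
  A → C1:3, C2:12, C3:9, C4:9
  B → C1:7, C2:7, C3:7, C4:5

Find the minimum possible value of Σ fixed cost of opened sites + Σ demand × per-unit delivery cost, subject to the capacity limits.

Open {A, B}; cheapest assignment that respects the capacities:
  A (cap 14, load 11): C1, C2, C3 — cost 5×3 + 3×12 + 3×9 = 78
  B (cap 10, load 10): C4 — cost 10×5 = 50
  Shipping 128, fixed 161 → total 289.
  Any other capacity-feasible assignment to {A, B} ships for at least 128.
Total demand is 21 and no other set of sites has combined capacity ≥ 21, so {A, B} is the only feasible choice of open sites. Minimum: 289.

289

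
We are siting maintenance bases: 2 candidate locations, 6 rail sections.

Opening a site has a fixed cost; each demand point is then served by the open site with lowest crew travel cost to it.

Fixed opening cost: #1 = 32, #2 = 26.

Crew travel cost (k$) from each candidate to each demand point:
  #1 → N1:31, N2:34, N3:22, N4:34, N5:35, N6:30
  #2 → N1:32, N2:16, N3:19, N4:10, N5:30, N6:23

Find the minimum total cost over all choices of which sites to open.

156

Open {#2}: assign each demand point to its cheapest open site.
  N1→#2 32, N2→#2 16, N3→#2 19, N4→#2 10, N5→#2 30, N6→#2 23
  crew travel cost 130, fixed 26 → total 156.
Compare {#1, #2}: crew travel cost 129 + fixed 58 = 187.
Compare {#1}: crew travel cost 186 + fixed 32 = 218.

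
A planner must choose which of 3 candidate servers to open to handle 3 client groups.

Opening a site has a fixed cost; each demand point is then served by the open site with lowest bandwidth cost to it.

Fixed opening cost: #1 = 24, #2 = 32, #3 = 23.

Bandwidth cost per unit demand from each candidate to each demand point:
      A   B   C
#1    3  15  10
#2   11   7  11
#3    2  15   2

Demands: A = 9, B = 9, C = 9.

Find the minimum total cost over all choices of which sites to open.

154

Open {#2, #3}: assign each demand point to its cheapest open site.
  A→#3 9×2=18, B→#2 9×7=63, C→#3 9×2=18
  bandwidth cost 99, fixed 55 → total 154.
Compare {#1, #2, #3}: bandwidth cost 99 + fixed 79 = 178.
Compare {#3}: bandwidth cost 171 + fixed 23 = 194.
Compare {#1, #3}: bandwidth cost 171 + fixed 47 = 218.
All other subsets cost ≥ 178. Minimum total cost: 154.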